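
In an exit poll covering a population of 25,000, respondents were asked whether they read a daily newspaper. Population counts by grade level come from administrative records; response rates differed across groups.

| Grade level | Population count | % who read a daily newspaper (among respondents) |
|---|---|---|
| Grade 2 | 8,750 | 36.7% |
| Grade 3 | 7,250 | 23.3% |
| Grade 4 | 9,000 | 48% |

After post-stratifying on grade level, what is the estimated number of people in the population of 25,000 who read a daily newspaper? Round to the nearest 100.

9,200

Apply each group's respondent rate to its population count:
  Grade 2: 8,750 × 36.7% = 3211.25
  Grade 3: 7,250 × 23.3% = 1689.25
  Grade 4: 9,000 × 48% = 4320
Estimated total = 9220.5 → 9,200.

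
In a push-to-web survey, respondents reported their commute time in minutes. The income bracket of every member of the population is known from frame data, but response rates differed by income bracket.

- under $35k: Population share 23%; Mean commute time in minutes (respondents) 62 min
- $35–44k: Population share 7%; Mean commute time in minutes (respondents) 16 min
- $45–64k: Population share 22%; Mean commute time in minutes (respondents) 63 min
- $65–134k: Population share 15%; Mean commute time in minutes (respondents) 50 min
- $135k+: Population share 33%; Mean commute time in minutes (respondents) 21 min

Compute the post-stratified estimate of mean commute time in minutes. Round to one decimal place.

Reweight to the known income bracket distribution:
  under $35k: 0.23 × 62 = 14.26
  $35–44k: 0.07 × 16 = 1.12
  $45–64k: 0.22 × 63 = 13.86
  $65–134k: 0.15 × 50 = 7.5
  $135k+: 0.33 × 21 = 6.93
Post-stratified estimate = 43.67 → 43.7.

43.7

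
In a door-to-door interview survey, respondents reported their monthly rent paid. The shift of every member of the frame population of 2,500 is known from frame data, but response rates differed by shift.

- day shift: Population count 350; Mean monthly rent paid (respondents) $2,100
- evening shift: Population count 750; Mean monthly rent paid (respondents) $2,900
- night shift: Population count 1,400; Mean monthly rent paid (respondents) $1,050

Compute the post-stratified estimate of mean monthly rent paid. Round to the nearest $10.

$1,750

Reweight to the known shift distribution:
  day shift: (350/2,500) × 2100 = 294
  evening shift: (750/2,500) × 2900 = 870
  night shift: (1,400/2,500) × 1050 = 588
Post-stratified estimate = 1752 → $1,750.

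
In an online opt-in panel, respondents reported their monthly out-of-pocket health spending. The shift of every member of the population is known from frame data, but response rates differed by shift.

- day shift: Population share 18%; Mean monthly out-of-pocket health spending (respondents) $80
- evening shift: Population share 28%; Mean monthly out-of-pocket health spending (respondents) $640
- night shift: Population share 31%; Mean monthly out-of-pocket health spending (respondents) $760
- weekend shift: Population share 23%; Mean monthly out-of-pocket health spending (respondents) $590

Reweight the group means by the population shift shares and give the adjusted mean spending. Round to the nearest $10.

Reweight to the known shift distribution:
  day shift: 0.18 × 80 = 14.4
  evening shift: 0.28 × 640 = 179.2
  night shift: 0.31 × 760 = 235.6
  weekend shift: 0.23 × 590 = 135.7
Post-stratified estimate = 564.9 → $560.

$560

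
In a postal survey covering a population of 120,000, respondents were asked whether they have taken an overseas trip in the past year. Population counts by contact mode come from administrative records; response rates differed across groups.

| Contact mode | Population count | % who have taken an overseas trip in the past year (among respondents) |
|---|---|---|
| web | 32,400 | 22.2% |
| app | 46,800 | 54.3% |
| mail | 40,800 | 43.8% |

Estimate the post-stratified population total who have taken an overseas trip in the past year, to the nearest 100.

Estimated count per cell = population count × respondent percentage:
  web: 32,400 × 22.2% = 7192.8
  app: 46,800 × 54.3% = 25412.4
  mail: 40,800 × 43.8% = 17870.4
Estimated total = 50475.6 → 50,500.

50,500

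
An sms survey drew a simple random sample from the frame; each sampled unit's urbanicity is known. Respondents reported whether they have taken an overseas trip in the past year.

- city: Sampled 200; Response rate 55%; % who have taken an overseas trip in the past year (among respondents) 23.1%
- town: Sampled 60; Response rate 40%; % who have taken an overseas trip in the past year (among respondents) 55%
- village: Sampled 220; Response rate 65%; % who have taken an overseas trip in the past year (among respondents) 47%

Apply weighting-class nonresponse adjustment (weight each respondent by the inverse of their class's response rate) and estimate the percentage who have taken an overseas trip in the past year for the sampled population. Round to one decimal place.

38.0%

Inverse-response-rate weighting restores each class to its sampled count, so class totals weight by n_sampled:
  city: 200 × 23.1 = 4620
  town: 60 × 55 = 3300
  village: 220 × 47 = 10,340
Adjusted estimate = 18,260 / 480 = 38.0417 → 38.0%.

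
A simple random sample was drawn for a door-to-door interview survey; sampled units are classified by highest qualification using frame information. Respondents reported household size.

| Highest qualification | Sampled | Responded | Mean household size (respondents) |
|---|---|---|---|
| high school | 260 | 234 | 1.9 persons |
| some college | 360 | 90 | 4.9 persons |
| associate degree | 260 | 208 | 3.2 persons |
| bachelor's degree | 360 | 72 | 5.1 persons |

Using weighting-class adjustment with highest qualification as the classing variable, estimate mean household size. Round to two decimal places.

3.97

Class response rates: high school 234/260 = 90%, some college 90/360 = 25%, associate degree 208/260 = 80%, bachelor's degree 72/360 = 20%.
Inverse-response-rate weighting restores each class to its sampled count, so class totals weight by n_sampled:
  high school: 260 × 1.9 = 494
  some college: 360 × 4.9 = 1764
  associate degree: 260 × 3.2 = 832
  bachelor's degree: 360 × 5.1 = 1836
Adjusted estimate = 4926 / 1,240 = 3.97258 → 3.97.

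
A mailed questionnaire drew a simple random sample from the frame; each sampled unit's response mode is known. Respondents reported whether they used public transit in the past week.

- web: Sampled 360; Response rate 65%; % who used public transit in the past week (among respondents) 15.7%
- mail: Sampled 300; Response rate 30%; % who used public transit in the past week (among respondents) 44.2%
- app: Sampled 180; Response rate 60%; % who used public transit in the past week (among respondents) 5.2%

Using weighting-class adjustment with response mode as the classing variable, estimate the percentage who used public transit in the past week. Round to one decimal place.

23.6%

Inverse-response-rate weighting restores each class to its sampled count, so class totals weight by n_sampled:
  web: 360 × 15.7 = 5652
  mail: 300 × 44.2 = 13,260
  app: 180 × 5.2 = 936
Adjusted estimate = 19,848 / 840 = 23.6286 → 23.6%.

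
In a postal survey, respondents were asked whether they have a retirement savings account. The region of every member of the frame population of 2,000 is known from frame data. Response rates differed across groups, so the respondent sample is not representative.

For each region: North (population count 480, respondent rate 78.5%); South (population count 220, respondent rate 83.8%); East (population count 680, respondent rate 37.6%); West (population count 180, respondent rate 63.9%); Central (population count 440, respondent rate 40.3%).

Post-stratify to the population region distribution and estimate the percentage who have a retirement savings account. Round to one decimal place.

55.5%

Each cell contributes population-share × respondent value:
  North: (480/2,000) × 78.5 = 18.84
  South: (220/2,000) × 83.8 = 9.218
  East: (680/2,000) × 37.6 = 12.784
  West: (180/2,000) × 63.9 = 5.751
  Central: (440/2,000) × 40.3 = 8.866
Post-stratified estimate = 55.459 → 55.5%.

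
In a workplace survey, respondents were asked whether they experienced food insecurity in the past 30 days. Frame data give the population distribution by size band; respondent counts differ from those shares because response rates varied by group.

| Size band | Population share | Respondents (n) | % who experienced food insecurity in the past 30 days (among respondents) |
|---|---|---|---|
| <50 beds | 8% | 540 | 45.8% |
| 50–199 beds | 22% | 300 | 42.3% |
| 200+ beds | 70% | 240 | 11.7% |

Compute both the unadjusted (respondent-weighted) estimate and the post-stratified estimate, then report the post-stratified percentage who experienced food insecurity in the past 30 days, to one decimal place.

21.2%

Unadjusted (pooled respondent) estimate weights by respondent counts:
  (540/1080)×45.8 + (300/1080)×42.3 + (240/1080)×11.7 = 37.25%
Post-stratifying to population shares instead:
  0.08×45.8 + 0.22×42.3 + 0.7×11.7 = 21.16%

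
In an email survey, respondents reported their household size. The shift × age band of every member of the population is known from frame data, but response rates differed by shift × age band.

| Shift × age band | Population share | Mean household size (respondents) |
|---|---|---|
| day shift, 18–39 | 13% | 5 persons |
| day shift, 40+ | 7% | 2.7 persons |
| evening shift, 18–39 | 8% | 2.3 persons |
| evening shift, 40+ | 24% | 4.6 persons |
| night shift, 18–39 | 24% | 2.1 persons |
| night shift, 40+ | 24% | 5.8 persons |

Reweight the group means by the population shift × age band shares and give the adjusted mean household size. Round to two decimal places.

4.02

Reweight to the known shift × age band distribution:
  day shift, 18–39: 0.13 × 5 = 0.65
  day shift, 40+: 0.07 × 2.7 = 0.189
  evening shift, 18–39: 0.08 × 2.3 = 0.184
  evening shift, 40+: 0.24 × 4.6 = 1.104
  night shift, 18–39: 0.24 × 2.1 = 0.504
  night shift, 40+: 0.24 × 5.8 = 1.392
Post-stratified estimate = 4.023 → 4.02.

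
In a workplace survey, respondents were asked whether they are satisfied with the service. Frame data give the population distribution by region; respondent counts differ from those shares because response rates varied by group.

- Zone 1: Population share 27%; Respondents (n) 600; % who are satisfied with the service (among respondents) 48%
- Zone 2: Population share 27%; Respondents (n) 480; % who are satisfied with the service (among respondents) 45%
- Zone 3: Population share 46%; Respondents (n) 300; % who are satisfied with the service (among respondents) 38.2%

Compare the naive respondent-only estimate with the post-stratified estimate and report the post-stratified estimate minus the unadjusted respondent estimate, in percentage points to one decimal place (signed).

Unadjusted (pooled respondent) estimate weights by respondent counts:
  (600/1380)×48 + (480/1380)×45 + (300/1380)×38.2 = 44.8261%
Post-stratifying to population shares instead:
  0.27×48 + 0.27×45 + 0.46×38.2 = 42.682%
Difference = 42.682 − 44.8261 = -2.1441 pp.

-2.1 percentage points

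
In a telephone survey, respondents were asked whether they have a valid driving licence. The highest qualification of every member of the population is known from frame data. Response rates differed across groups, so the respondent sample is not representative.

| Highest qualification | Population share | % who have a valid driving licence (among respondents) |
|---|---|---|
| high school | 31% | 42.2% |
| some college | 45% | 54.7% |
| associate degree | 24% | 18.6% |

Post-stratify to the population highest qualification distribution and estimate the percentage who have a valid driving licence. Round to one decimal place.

42.2%

Post-stratification weights by population share, not respondent share:
  high school: 0.31 × 42.2 = 13.082
  some college: 0.45 × 54.7 = 24.615
  associate degree: 0.24 × 18.6 = 4.464
Post-stratified estimate = 42.161 → 42.2%.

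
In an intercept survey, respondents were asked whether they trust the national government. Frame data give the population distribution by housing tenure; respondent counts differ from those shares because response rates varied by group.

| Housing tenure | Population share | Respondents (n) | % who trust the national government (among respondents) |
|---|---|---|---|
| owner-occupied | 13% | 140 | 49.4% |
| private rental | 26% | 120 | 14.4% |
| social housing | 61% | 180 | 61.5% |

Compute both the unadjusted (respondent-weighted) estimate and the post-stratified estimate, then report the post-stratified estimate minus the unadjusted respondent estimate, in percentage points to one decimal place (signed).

Without adjustment, the pooled respondent share is:
  (140/440)×49.4 + (120/440)×14.4 + (180/440)×61.5 = 44.8045%
Post-stratified estimate weights by population shares:
  0.13×49.4 + 0.26×14.4 + 0.61×61.5 = 47.681%
Difference = 47.681 − 44.8045 = 2.8765 pp.

+2.9 percentage points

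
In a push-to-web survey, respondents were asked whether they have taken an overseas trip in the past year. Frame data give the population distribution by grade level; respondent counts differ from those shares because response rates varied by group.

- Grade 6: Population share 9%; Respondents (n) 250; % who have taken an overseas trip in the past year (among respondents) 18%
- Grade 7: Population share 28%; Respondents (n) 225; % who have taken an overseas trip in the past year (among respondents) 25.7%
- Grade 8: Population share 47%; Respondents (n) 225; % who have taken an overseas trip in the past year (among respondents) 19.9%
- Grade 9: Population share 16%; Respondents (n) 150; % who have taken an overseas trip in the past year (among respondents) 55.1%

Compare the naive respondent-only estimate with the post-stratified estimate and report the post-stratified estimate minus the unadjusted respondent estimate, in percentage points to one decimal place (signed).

Naive respondent-only estimate (weights = respondent counts):
  (250/850)×18 + (225/850)×25.7 + (225/850)×19.9 + (150/850)×55.1 = 27.0882%
Reweighting by population grade level shares:
  0.09×18 + 0.28×25.7 + 0.47×19.9 + 0.16×55.1 = 26.985%
Difference = 26.985 − 27.0882 = -0.1032 pp.

-0.1 percentage points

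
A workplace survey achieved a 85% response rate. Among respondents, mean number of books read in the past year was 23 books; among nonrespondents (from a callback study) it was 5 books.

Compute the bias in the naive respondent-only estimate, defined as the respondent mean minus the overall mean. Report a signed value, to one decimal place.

+2.7

Nonresponse fraction = 1 − 0.85 = 0.15.
Bias = (nonresponse fraction) × (respondent mean − nonrespondent mean)
     = 0.15 × (23 − 5) = 0.15 × 18 = 2.7.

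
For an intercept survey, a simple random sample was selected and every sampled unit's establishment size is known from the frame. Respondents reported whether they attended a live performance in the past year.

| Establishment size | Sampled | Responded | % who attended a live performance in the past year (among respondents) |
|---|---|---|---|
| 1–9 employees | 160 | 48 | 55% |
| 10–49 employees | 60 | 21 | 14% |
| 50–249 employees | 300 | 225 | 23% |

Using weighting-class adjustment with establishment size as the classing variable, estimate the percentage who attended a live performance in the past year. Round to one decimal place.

Response rates by class: 1–9 employees 48/160 = 30%, 10–49 employees 21/60 = 35%, 50–249 employees 225/300 = 75%.
Weighting each respondent by the inverse class response rate inflates each class back to its sampled size, so the class weight is n_sampled:
  1–9 employees: 160 × 55 = 8800
  10–49 employees: 60 × 14 = 840
  50–249 employees: 300 × 23 = 6900
Adjusted estimate = 16,540 / 520 = 31.8077 → 31.8%.

31.8%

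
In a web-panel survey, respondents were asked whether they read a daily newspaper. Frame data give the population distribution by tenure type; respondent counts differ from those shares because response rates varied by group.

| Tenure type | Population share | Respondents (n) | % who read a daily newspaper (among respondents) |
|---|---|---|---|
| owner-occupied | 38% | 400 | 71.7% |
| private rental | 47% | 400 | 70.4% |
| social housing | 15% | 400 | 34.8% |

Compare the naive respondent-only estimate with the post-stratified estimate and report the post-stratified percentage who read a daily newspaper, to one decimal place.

Unadjusted (pooled respondent) estimate weights by respondent counts:
  (400/1200)×71.7 + (400/1200)×70.4 + (400/1200)×34.8 = 58.9667%
Reweighting by population tenure type shares:
  0.38×71.7 + 0.47×70.4 + 0.15×34.8 = 65.554%

65.6%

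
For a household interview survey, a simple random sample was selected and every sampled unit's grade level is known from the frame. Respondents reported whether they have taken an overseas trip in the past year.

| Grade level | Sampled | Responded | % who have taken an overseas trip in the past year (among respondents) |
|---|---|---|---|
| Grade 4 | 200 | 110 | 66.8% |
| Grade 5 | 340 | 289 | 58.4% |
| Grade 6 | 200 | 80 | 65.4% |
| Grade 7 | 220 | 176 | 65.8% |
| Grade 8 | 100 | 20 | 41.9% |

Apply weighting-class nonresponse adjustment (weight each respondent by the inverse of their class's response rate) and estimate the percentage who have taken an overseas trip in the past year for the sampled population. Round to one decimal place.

Response rates by class: Grade 4 110/200 = 55%, Grade 5 289/340 = 85%, Grade 6 80/200 = 40%, Grade 7 176/220 = 80%, Grade 8 20/100 = 20%.
With weight = n_sampled/n_responded per class, the weighted class total is n_sampled:
  Grade 4: 200 × 66.8 = 13,360
  Grade 5: 340 × 58.4 = 19,856
  Grade 6: 200 × 65.4 = 13080
  Grade 7: 220 × 65.8 = 14,476
  Grade 8: 100 × 41.9 = 4190
Adjusted estimate = 64,962 / 1,060 = 61.2849 → 61.3%.

61.3%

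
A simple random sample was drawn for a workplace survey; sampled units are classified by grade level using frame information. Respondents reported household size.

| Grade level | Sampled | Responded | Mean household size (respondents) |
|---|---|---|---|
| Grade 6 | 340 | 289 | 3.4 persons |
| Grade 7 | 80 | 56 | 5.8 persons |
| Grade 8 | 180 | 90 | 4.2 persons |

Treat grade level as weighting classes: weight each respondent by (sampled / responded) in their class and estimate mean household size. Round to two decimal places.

3.96

Class response rates: Grade 6 289/340 = 85%, Grade 7 56/80 = 70%, Grade 8 90/180 = 50%.
With weight = n_sampled/n_responded per class, the weighted class total is n_sampled:
  Grade 6: 340 × 3.4 = 1156
  Grade 7: 80 × 5.8 = 464
  Grade 8: 180 × 4.2 = 756
Adjusted estimate = 2376 / 600 = 3.96 → 3.96.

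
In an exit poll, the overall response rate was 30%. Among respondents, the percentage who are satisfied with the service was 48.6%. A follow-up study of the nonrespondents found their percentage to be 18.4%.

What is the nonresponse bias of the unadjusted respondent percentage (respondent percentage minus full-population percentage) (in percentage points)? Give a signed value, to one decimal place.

+21.1 percentage points

Nonresponse fraction = 1 − 0.3 = 0.7.
Bias = (nonresponse fraction) × (respondent percentage − nonrespondent percentage)
     = 0.7 × (48.6 − 18.4) = 0.7 × 30.2 = 21.14.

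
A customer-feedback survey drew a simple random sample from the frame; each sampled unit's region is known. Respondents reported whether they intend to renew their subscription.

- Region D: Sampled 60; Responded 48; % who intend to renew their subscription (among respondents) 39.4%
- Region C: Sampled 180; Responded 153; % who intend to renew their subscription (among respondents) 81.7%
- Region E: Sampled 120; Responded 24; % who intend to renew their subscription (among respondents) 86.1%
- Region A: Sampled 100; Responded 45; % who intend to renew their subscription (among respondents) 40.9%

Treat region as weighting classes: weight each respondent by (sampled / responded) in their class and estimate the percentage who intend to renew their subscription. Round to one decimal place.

68.5%

Response rates by class: Region D 48/60 = 80%, Region C 153/180 = 85%, Region E 24/120 = 20%, Region A 45/100 = 45%.
Inverse-response-rate weighting restores each class to its sampled count, so class totals weight by n_sampled:
  Region D: 60 × 39.4 = 2364
  Region C: 180 × 81.7 = 14,706
  Region E: 120 × 86.1 = 10,332
  Region A: 100 × 40.9 = 4090
Adjusted estimate = 31,492 / 460 = 68.4609 → 68.5%.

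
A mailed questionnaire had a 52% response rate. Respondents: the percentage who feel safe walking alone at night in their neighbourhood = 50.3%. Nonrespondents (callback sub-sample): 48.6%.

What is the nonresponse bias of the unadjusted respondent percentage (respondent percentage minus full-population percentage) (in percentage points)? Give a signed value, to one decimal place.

+0.8 percentage points

Nonresponse fraction = 1 − 0.52 = 0.48.
Bias = (nonresponse fraction) × (respondent percentage − nonrespondent percentage)
     = 0.48 × (50.3 − 48.6) = 0.48 × 1.7 = 0.816.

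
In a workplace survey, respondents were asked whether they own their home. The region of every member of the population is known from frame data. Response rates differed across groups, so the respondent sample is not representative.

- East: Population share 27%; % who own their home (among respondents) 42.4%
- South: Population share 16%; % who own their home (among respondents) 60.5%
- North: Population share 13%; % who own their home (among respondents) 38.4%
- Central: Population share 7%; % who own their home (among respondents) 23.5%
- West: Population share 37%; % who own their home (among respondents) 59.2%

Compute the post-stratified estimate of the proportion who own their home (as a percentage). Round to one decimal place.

49.7%

Each cell contributes population-share × respondent value:
  East: 0.27 × 42.4 = 11.448
  South: 0.16 × 60.5 = 9.68
  North: 0.13 × 38.4 = 4.992
  Central: 0.07 × 23.5 = 1.645
  West: 0.37 × 59.2 = 21.904
Post-stratified estimate = 49.669 → 49.7%.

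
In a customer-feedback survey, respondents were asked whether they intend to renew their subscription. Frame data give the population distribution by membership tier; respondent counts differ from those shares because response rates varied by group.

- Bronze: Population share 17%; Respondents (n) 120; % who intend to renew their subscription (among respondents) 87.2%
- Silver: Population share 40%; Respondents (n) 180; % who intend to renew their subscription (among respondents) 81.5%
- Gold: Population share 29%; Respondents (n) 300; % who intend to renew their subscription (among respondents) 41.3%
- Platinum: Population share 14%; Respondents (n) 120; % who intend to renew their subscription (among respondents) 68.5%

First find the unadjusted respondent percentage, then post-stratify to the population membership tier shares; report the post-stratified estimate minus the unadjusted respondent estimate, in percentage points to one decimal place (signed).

+5.5 percentage points

Naive respondent-only estimate (weights = respondent counts):
  (120/720)×87.2 + (180/720)×81.5 + (300/720)×41.3 + (120/720)×68.5 = 63.5333%
Reweighting by population membership tier shares:
  0.17×87.2 + 0.4×81.5 + 0.29×41.3 + 0.14×68.5 = 68.991%
Difference = 68.991 − 63.5333 = 5.4577 pp.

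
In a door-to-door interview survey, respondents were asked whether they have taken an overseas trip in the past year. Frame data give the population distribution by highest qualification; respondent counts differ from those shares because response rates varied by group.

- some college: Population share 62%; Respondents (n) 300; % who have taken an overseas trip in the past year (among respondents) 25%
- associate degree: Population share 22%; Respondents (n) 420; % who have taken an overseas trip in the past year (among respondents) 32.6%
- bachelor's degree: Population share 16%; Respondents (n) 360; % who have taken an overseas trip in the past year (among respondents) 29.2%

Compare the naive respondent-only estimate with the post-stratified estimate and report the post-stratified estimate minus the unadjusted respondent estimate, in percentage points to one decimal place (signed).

Naive respondent-only estimate (weights = respondent counts):
  (300/1080)×25 + (420/1080)×32.6 + (360/1080)×29.2 = 29.3556%
Post-stratified estimate weights by population shares:
  0.62×25 + 0.22×32.6 + 0.16×29.2 = 27.344%
Difference = 27.344 − 29.3556 = -2.0116 pp.

-2.0 percentage points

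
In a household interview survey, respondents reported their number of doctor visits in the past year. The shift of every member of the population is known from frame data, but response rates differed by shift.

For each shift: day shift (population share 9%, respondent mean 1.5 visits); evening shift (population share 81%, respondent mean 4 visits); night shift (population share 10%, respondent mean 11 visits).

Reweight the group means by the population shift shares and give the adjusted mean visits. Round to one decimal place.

4.5

Reweight to the known shift distribution:
  day shift: 0.09 × 1.5 = 0.135
  evening shift: 0.81 × 4 = 3.24
  night shift: 0.1 × 11 = 1.1
Post-stratified estimate = 4.475 → 4.5.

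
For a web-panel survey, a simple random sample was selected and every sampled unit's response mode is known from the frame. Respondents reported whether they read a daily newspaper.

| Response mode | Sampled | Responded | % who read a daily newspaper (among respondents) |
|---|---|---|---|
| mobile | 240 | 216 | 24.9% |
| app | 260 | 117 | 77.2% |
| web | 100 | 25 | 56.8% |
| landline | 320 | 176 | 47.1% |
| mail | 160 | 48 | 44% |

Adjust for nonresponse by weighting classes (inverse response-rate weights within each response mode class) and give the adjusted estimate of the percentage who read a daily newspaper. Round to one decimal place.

49.9%

Class response rates: mobile 216/240 = 90%, app 117/260 = 45%, web 25/100 = 25%, landline 176/320 = 55%, mail 48/160 = 30%.
Each respondent's weight = sampled/responded in their class; summing within a class gives n_sampled, so:
  mobile: 240 × 24.9 = 5976
  app: 260 × 77.2 = 20,072
  web: 100 × 56.8 = 5680
  landline: 320 × 47.1 = 15,072
  mail: 160 × 44 = 7040
Adjusted estimate = 53,840 / 1,080 = 49.8519 → 49.9%.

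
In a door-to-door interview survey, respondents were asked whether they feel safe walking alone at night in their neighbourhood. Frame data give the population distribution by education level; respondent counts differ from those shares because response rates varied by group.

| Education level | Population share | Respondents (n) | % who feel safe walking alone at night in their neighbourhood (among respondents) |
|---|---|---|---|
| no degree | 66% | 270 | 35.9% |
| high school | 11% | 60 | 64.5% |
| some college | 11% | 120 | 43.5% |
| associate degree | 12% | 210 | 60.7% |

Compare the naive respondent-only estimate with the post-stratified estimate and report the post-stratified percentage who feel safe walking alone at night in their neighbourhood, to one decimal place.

Naive respondent-only estimate (weights = respondent counts):
  (270/660)×35.9 + (60/660)×64.5 + (120/660)×43.5 + (210/660)×60.7 = 47.7727%
Reweighting by population education level shares:
  0.66×35.9 + 0.11×64.5 + 0.11×43.5 + 0.12×60.7 = 42.858%

42.9%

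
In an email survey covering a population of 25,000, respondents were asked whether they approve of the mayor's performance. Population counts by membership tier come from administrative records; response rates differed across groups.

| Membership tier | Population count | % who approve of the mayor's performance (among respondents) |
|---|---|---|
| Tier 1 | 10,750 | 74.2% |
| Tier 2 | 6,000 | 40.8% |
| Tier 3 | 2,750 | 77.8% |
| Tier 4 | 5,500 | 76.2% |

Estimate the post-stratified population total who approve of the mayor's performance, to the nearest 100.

16,800

Apply each group's respondent rate to its population count:
  Tier 1: 10,750 × 74.2% = 7976.5
  Tier 2: 6,000 × 40.8% = 2448
  Tier 3: 2,750 × 77.8% = 2139.5
  Tier 4: 5,500 × 76.2% = 4191
Estimated total = 16,755 → 16,800.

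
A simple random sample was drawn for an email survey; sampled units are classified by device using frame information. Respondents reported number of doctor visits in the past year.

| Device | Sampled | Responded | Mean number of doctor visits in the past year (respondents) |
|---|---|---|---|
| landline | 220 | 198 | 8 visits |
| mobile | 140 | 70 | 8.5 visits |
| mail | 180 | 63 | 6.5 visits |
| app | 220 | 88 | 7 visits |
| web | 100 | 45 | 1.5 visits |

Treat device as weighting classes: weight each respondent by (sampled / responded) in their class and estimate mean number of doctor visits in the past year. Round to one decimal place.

6.8

Response rates by class: landline 198/220 = 90%, mobile 70/140 = 50%, mail 63/180 = 35%, app 88/220 = 40%, web 45/100 = 45%.
Inverse-response-rate weighting restores each class to its sampled count, so class totals weight by n_sampled:
  landline: 220 × 8 = 1760
  mobile: 140 × 8.5 = 1190
  mail: 180 × 6.5 = 1170
  app: 220 × 7 = 1540
  web: 100 × 1.5 = 150
Adjusted estimate = 5810 / 860 = 6.75581 → 6.8.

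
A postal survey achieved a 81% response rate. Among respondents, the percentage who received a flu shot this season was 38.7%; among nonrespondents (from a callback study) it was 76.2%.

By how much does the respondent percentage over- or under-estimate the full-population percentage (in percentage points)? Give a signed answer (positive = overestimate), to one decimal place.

-7.1 percentage points

Nonresponse fraction = 1 − 0.81 = 0.19.
Bias = (nonresponse fraction) × (respondent percentage − nonrespondent percentage)
     = 0.19 × (38.7 − 76.2) = 0.19 × -37.5 = -7.125.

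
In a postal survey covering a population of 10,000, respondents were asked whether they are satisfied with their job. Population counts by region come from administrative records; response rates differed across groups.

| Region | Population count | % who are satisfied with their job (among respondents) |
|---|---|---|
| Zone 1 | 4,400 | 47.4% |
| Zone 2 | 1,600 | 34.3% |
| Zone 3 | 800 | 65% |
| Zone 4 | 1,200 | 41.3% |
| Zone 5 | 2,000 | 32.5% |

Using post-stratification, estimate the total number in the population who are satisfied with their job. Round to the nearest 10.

Apply each group's respondent rate to its population count:
  Zone 1: 4,400 × 47.4% = 2085.6
  Zone 2: 1,600 × 34.3% = 548.8
  Zone 3: 800 × 65% = 520
  Zone 4: 1,200 × 41.3% = 495.6
  Zone 5: 2,000 × 32.5% = 650
Estimated total = 4300 → 4,300.

4,300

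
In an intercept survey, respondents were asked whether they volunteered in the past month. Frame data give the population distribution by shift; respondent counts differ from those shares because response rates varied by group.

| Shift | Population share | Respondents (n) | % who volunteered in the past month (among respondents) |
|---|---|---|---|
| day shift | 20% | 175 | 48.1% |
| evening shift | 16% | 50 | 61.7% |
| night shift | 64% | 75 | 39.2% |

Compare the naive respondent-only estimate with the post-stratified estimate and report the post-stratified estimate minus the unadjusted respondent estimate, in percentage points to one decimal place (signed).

-3.6 percentage points

Without adjustment, the pooled respondent share is:
  (175/300)×48.1 + (50/300)×61.7 + (75/300)×39.2 = 48.1417%
Post-stratifying to population shares instead:
  0.2×48.1 + 0.16×61.7 + 0.64×39.2 = 44.58%
Difference = 44.58 − 48.1417 = -3.5617 pp.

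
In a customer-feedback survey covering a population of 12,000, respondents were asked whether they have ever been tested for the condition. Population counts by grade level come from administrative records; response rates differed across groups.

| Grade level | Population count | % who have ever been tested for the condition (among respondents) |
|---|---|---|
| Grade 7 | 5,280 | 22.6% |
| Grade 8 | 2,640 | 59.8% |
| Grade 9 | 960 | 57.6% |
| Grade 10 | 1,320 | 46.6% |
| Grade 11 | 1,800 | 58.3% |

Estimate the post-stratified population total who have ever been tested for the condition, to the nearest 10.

4,990

Estimated count per cell = population count × respondent percentage:
  Grade 7: 5,280 × 22.6% = 1193.28
  Grade 8: 2,640 × 59.8% = 1578.72
  Grade 9: 960 × 57.6% = 552.96
  Grade 10: 1,320 × 46.6% = 615.12
  Grade 11: 1,800 × 58.3% = 1049.4
Estimated total = 4989.48 → 4,990.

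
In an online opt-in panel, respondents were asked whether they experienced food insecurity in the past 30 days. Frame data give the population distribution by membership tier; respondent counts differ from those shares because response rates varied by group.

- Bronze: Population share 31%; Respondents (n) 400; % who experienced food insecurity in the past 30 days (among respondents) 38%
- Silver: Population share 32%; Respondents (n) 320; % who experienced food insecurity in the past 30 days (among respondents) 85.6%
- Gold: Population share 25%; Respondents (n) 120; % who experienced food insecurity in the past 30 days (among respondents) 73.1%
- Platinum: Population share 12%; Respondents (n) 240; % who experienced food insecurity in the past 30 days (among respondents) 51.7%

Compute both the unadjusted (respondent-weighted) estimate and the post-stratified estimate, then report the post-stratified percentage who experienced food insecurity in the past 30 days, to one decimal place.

Naive respondent-only estimate (weights = respondent counts):
  (400/1080)×38 + (320/1080)×85.6 + (120/1080)×73.1 + (240/1080)×51.7 = 59.0481%
Post-stratifying to population shares instead:
  0.31×38 + 0.32×85.6 + 0.25×73.1 + 0.12×51.7 = 63.651%

63.7%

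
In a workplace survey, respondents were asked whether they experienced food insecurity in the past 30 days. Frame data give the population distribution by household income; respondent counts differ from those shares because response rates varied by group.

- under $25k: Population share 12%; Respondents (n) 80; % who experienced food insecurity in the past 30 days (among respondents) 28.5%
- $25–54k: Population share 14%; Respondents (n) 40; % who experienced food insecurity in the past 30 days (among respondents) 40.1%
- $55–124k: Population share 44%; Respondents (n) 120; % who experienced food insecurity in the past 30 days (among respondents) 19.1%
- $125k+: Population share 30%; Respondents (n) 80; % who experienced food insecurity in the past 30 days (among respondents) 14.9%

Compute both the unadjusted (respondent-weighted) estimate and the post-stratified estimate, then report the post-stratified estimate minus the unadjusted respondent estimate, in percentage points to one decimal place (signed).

Without adjustment, the pooled respondent share is:
  (80/320)×28.5 + (40/320)×40.1 + (120/320)×19.1 + (80/320)×14.9 = 23.025%
Post-stratified estimate weights by population shares:
  0.12×28.5 + 0.14×40.1 + 0.44×19.1 + 0.3×14.9 = 21.908%
Difference = 21.908 − 23.025 = -1.117 pp.

-1.1 percentage points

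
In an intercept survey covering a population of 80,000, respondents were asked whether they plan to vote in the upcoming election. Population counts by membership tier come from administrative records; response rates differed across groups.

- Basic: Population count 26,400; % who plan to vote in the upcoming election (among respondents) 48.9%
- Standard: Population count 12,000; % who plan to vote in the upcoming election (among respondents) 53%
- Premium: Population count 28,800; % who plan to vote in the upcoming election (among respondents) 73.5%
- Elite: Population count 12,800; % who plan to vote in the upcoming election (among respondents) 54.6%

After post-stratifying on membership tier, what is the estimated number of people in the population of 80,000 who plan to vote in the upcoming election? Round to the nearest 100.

Estimated count per cell = population count × respondent percentage:
  Basic: 26,400 × 48.9% = 12909.6
  Standard: 12,000 × 53% = 6360
  Premium: 28,800 × 73.5% = 21,168
  Elite: 12,800 × 54.6% = 6988.8
Estimated total = 47426.4 → 47,400.

47,400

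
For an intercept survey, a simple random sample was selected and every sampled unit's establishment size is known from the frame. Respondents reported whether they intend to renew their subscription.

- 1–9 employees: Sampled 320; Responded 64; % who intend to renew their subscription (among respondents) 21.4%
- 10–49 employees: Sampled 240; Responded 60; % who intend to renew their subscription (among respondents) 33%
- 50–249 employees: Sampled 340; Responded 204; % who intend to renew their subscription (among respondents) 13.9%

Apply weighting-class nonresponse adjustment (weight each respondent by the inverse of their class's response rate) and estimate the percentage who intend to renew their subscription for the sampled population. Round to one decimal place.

Class response rates: 1–9 employees 64/320 = 20%, 10–49 employees 60/240 = 25%, 50–249 employees 204/340 = 60%.
Inverse-response-rate weighting restores each class to its sampled count, so class totals weight by n_sampled:
  1–9 employees: 320 × 21.4 = 6848
  10–49 employees: 240 × 33 = 7920
  50–249 employees: 340 × 13.9 = 4726
Adjusted estimate = 19,494 / 900 = 21.66 → 21.7%.

21.7%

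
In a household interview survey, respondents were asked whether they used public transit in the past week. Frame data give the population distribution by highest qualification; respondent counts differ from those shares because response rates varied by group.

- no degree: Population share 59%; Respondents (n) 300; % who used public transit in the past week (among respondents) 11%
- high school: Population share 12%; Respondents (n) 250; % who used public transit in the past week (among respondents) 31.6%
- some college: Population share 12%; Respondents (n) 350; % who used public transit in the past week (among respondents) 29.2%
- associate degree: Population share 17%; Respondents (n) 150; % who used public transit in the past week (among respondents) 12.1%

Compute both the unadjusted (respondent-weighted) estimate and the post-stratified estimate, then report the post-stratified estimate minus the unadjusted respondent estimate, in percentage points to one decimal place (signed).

Without adjustment, the pooled respondent share is:
  (300/1050)×11 + (250/1050)×31.6 + (350/1050)×29.2 + (150/1050)×12.1 = 22.1286%
Post-stratified estimate weights by population shares:
  0.59×11 + 0.12×31.6 + 0.12×29.2 + 0.17×12.1 = 15.843%
Difference = 15.843 − 22.1286 = -6.2856 pp.

-6.3 percentage points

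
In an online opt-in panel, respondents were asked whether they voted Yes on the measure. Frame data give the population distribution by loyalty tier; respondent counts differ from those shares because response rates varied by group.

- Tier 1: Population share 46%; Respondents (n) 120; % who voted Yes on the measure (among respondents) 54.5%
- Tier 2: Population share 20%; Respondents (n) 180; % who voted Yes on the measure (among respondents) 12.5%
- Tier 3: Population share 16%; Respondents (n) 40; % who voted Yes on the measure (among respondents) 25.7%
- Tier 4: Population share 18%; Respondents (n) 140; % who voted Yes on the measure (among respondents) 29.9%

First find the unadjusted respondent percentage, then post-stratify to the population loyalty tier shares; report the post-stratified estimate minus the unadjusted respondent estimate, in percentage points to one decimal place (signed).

Unadjusted (pooled respondent) estimate weights by respondent counts:
  (120/480)×54.5 + (180/480)×12.5 + (40/480)×25.7 + (140/480)×29.9 = 29.175%
Reweighting by population loyalty tier shares:
  0.46×54.5 + 0.2×12.5 + 0.16×25.7 + 0.18×29.9 = 37.064%
Difference = 37.064 − 29.175 = 7.889 pp.

+7.9 percentage points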